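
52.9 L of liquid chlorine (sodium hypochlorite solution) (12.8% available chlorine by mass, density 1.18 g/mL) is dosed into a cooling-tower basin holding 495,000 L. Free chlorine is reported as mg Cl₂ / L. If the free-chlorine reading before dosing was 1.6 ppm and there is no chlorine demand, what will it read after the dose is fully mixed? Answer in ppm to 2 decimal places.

17.74 ppm

Mass of solution: 52.9 L × 1000 mL/L × 1.18 g/mL = 62,420 g.
Available chlorine delivered: 62,420 g × 0.128 = 7990 g as Cl₂.
Concentration rise: 7990 g / 495,000 L = 16.14 mg/L = 16.14 ppm.
Final FC: 1.6 + 16.14 = 17.74 ppm.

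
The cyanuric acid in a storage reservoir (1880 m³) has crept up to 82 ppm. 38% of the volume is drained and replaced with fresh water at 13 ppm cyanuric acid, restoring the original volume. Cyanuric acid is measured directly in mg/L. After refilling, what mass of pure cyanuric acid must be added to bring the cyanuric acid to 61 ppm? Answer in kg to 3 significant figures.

9.81 kg

Volume: 1880 m³ = 1,880,000 L.
After draining 38% and refilling: 82 × 0.62 + 13 × 0.38 = 55.78 ppm.
Deficit to target: 61 − 55.78 = 5.22 mg/L.
Mass: 5.22 mg/L × 1,880,000 L = 9814 g cyanuric acid.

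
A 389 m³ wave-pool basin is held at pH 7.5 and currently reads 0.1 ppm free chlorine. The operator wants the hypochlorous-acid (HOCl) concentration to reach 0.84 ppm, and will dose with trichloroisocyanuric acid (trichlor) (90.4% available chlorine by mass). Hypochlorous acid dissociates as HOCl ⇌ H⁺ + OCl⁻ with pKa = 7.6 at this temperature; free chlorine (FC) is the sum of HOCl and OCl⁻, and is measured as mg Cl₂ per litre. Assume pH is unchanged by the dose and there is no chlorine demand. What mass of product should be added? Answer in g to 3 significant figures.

Volume: 389 m³ = 389,000 L.
[OCl⁻]/[HOCl] = 10^(pH − pKa) = 10^(7.5 − 7.6) = 0.7943; fraction as HOCl = 1/(1 + 0.7943) = 0.5573.
Free chlorine required for 0.84 ppm HOCl: 0.84 / 0.5573 = 1.507 ppm.
FC to add: 1.507 − 0.1 = 1.407 mg/L as Cl₂.
Cl₂ equivalent: 1.407 mg/L × 389,000 L = 547.4 g.
Product at 90.4% available Cl: 547.4 / 0.904 = 605.5 g.

606 g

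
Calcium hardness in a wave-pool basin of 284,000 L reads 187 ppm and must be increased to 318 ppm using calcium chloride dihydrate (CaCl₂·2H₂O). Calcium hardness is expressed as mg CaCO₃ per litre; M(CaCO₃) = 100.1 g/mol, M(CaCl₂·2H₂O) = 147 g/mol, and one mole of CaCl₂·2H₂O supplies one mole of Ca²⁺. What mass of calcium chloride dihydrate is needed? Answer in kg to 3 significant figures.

54.6 kg

Hardness to add: (318 − 187) = 131 mg/L as CaCO₃ × 284,000 L = 37,200 g as CaCO₃.
Moles of Ca²⁺ (1 mol Ca²⁺ ≡ 1 mol CaCO₃): 37,200 / 100.1 g/mol = 371.7 mol.
Mass of CaCl₂·2H₂O: 371.7 × 147 = 54,640 g.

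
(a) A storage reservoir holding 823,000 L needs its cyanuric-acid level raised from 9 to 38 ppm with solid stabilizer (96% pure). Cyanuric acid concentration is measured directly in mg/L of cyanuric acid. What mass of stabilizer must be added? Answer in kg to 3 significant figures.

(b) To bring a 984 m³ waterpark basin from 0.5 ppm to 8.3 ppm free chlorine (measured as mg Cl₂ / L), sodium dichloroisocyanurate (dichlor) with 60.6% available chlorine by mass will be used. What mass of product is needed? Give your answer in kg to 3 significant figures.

(a) CYA to add: (38 − 9) = 29 mg/L × 823,000 L = 23,870 g cyanuric acid.
(a) At 96% purity: 23,870 / 0.96 = 24,860 g product.

(b) Volume: 984 m³ = 984,000 L.
(b) Chlorine deficit: 8.3 − 0.5 = 7.8 ppm = 7.8 mg/L as Cl₂.
(b) Cl₂ equivalent needed: 7.8 mg/L × 984,000 L = 7,675,000 mg = 7675 g.
(b) Product at 60.6% available chlorine: 7675 / 0.606 = 12,670 g.

(a) 24.9 kg; (b) 12.7 kg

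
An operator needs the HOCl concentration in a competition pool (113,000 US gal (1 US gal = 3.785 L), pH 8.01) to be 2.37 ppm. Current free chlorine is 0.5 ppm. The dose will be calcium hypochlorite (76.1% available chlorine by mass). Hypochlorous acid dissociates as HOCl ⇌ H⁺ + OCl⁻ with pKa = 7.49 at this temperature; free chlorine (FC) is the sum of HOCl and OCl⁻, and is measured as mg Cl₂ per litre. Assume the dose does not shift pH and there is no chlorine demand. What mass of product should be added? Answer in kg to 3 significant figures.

5.46 kg

Volume: 113,000 US gal × 3.785 L/gal = 427,705 L.
[OCl⁻]/[HOCl] = 10^(pH − pKa) = 10^(8.01 − 7.49) = 3.311; fraction as HOCl = 1/(1 + 3.311) = 0.2319.
Free chlorine required for 2.37 ppm HOCl: 2.37 / 0.2319 = 10.22 ppm.
FC to add: 10.22 − 0.5 = 9.718 mg/L as Cl₂.
Cl₂ equivalent: 9.718 mg/L × 427,705 L = 4156 g.
Product at 76.1% available Cl: 4156 / 0.761 = 5462 g.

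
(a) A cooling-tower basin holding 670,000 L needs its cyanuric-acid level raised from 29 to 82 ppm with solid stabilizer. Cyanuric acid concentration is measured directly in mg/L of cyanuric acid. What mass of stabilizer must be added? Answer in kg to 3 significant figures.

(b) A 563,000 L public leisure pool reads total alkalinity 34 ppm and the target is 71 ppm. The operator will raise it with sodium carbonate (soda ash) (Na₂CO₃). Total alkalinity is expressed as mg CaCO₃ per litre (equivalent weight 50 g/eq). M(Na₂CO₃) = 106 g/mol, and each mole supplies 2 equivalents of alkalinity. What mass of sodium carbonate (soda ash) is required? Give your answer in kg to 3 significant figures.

(a) 35.5 kg; (b) 22.1 kg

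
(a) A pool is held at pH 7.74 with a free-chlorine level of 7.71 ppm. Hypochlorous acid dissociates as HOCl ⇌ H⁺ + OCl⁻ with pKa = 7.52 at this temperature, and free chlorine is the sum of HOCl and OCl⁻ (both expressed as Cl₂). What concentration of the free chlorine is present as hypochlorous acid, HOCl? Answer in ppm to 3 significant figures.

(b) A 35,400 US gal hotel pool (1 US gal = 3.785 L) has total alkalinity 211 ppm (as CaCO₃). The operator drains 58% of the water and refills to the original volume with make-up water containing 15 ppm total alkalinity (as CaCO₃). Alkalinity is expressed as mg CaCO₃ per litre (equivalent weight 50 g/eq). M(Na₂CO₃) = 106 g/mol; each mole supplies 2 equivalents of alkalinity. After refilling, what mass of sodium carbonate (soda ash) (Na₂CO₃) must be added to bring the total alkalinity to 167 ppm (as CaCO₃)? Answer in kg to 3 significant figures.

(a) 2.90 ppm; (b) 9.90 kg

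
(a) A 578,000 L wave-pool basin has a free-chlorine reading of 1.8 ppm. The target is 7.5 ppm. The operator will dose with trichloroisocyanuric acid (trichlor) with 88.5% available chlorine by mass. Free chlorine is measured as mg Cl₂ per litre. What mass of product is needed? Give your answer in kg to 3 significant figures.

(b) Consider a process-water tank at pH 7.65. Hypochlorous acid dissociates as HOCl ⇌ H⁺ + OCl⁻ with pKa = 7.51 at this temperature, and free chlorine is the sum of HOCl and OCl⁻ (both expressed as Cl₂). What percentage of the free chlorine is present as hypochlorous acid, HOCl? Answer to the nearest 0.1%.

(a) 3.72 kg; (b) 42.0%

(a) Chlorine deficit: 7.5 − 1.8 = 5.7 ppm = 5.7 mg/L as Cl₂.
(a) Cl₂ equivalent needed: 5.7 mg/L × 578,000 L = 3,295,000 mg = 3295 g.
(a) Product at 88.5% available chlorine: 3295 / 0.885 = 3723 g.

(b) [OCl⁻]/[HOCl] = 10^(pH − pKa) = 10^(7.65 − 7.51) = 10^0.14 = 1.38.
(b) Fraction as HOCl = 1 / (1 + 1.38) = 0.4201.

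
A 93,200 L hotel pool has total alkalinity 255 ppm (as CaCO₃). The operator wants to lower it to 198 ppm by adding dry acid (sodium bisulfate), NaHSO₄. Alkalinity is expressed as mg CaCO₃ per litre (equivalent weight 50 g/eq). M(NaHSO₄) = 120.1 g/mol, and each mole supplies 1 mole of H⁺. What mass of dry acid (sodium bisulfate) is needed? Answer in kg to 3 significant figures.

Alkalinity to neutralize: (255 − 198) = 57 mg/L as CaCO₃ × 93,200 L = 5312 g as CaCO₃.
Equivalents of H⁺ required: 5312 ÷ 50 g/eq = 106.2 eq = 106.2 mol NaHSO₄.
Mass of NaHSO₄: 106.2 × 120.1 = 12,760 g.

12.8 kg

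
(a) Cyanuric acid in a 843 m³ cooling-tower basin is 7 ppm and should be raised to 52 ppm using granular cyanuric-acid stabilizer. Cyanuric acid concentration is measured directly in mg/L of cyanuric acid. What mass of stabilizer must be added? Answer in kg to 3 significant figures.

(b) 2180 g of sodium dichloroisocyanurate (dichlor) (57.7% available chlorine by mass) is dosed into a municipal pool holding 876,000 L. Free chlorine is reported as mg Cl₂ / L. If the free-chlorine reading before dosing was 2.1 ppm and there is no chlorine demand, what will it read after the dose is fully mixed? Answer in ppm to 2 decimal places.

(a) Volume: 843 m³ = 843,000 L.
(a) CYA to add: (52 − 7) = 45 mg/L × 843,000 L = 37,940 g cyanuric acid.

(b) Available chlorine delivered: 2180 g × 0.577 = 1258 g as Cl₂.
(b) Concentration rise: 1258 g / 876,000 L = 1.436 mg/L = 1.44 ppm.
(b) Final FC: 2.1 + 1.44 = 3.54 ppm.

(a) 37.9 kg; (b) 3.54 ppm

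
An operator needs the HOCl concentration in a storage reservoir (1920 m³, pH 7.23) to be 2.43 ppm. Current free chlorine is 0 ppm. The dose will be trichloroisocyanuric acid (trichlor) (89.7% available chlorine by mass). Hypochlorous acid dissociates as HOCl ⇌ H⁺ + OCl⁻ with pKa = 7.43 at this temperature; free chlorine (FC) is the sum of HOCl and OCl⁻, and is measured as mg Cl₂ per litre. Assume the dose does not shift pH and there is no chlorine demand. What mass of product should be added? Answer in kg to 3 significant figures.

Volume: 1920 m³ = 1,920,000 L.
[OCl⁻]/[HOCl] = 10^(pH − pKa) = 10^(7.23 − 7.43) = 0.631; fraction as HOCl = 1/(1 + 0.631) = 0.6131.
Free chlorine required for 2.43 ppm HOCl: 2.43 / 0.6131 = 3.963 ppm.
FC to add: 3.963 − 0 = 3.963 mg/L as Cl₂.
Cl₂ equivalent: 3.963 mg/L × 1,920,000 L = 7609 g.
Product at 89.7% available Cl: 7609 / 0.897 = 8483 g.

8.48 kg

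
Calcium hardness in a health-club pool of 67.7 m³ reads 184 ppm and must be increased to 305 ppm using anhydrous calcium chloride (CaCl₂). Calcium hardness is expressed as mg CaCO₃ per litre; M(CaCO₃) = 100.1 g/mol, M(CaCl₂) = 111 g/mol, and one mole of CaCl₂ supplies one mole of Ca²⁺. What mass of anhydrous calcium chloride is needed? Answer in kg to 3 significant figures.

9.08 kg

Volume: 67.7 m³ = 67,700 L.
Hardness to add: (305 − 184) = 121 mg/L as CaCO₃ × 67,700 L = 8192 g as CaCO₃.
Moles of Ca²⁺ (1 mol Ca²⁺ ≡ 1 mol CaCO₃): 8192 / 100.1 g/mol = 81.84 mol.
Mass of CaCl₂: 81.84 × 111 = 9084 g.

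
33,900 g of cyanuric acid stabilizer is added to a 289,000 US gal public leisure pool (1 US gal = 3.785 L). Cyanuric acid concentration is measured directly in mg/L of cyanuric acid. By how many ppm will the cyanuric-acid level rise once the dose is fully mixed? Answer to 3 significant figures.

Volume: 289,000 US gal × 3.785 L/gal = 1,093,865 L.
Rise: 33,900 g / 1,093,865 L × 1000 = 30.99 mg/L.

31.0 ppm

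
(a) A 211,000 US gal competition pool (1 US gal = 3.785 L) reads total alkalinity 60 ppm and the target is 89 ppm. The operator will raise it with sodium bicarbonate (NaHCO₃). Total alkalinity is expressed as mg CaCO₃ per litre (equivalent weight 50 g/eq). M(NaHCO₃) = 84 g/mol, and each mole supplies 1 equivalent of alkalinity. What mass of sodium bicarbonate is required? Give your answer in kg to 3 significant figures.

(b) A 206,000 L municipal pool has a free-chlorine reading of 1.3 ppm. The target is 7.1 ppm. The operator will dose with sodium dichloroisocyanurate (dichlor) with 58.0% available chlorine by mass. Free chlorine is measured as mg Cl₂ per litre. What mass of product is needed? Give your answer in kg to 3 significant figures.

(a) Volume: 211,000 US gal × 3.785 L/gal = 798,635 L.
(a) Alkalinity to add: (89 − 60) = 29 mg/L as CaCO₃ × 798,635 L = 23,160 g as CaCO₃.
(a) Equivalents: 23,160 g ÷ 50 g/eq = 463.2 eq.
(a) NaHCO₃ supplies 1 eq per mole → 463.2 mol.
(a) Mass: 463.2 mol × 84 g/mol = 38,910 g.

(b) Chlorine deficit: 7.1 − 1.3 = 5.8 ppm = 5.8 mg/L as Cl₂.
(b) Cl₂ equivalent needed: 5.8 mg/L × 206,000 L = 1,195,000 mg = 1195 g.
(b) Product at 58.0% available chlorine: 1195 / 0.58 = 2060 g.

(a) 38.9 kg; (b) 2.06 kg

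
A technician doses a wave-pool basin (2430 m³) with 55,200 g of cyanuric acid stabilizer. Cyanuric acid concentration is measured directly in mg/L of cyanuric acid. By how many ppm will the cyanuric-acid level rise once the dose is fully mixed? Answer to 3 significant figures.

22.7 ppm

Volume: 2430 m³ = 2,430,000 L.
Rise: 55,200 g / 2,430,000 L × 1000 = 22.72 mg/L.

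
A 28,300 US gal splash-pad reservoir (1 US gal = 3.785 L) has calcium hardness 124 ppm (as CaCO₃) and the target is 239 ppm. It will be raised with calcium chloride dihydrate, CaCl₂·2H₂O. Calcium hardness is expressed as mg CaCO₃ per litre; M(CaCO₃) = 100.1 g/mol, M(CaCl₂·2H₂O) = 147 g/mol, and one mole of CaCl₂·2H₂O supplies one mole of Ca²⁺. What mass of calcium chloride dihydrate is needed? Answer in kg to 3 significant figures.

Volume: 28,300 US gal × 3.785 L/gal = 107,116 L.
Hardness to add: (239 − 124) = 115 mg/L as CaCO₃ × 107,116 L = 12,320 g as CaCO₃.
Moles of Ca²⁺ (1 mol Ca²⁺ ≡ 1 mol CaCO₃): 12,320 / 100.1 g/mol = 123.1 mol.
Mass of CaCl₂·2H₂O: 123.1 × 147 = 18,090 g.

18.1 kg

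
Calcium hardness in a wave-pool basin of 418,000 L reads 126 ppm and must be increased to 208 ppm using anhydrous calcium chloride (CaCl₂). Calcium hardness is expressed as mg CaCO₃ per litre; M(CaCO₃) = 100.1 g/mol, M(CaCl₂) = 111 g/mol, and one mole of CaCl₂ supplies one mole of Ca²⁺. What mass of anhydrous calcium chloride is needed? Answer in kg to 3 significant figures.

Hardness to add: (208 − 126) = 82 mg/L as CaCO₃ × 418,000 L = 34,280 g as CaCO₃.
Moles of Ca²⁺ (1 mol Ca²⁺ ≡ 1 mol CaCO₃): 34,280 / 100.1 g/mol = 342.4 mol.
Mass of CaCl₂: 342.4 × 111 = 38,010 g.

38.0 kg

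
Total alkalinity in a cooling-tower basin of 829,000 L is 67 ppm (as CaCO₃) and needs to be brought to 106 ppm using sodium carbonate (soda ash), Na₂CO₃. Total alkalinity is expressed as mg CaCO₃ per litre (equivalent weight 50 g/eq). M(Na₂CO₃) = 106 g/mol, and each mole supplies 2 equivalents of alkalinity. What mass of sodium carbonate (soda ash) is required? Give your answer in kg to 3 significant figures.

34.3 kg

Alkalinity to add: (106 − 67) = 39 mg/L as CaCO₃ × 829,000 L = 32,330 g as CaCO₃.
Equivalents: 32,330 g ÷ 50 g/eq = 646.6 eq.
Each mole of Na₂CO₃ supplies 2 eq, so 646.6 / 2 = 323.3 mol.
Mass: 323.3 mol × 106 g/mol = 34,270 g.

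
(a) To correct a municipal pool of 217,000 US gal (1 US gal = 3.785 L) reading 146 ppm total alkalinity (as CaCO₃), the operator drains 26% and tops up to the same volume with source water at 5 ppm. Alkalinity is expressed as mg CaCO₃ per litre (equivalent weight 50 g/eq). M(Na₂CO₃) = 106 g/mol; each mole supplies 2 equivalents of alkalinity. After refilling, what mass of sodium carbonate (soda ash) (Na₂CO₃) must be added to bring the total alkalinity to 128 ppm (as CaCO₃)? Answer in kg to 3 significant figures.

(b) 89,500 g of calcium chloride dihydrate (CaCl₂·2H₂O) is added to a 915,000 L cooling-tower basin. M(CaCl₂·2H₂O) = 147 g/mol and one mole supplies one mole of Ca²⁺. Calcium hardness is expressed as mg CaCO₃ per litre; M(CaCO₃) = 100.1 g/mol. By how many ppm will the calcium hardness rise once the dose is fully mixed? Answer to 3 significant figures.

(a) Volume: 217,000 US gal × 3.785 L/gal = 821,345 L.
(a) After draining 26% and refilling: 146 × 0.74 + 5 × 0.26 = 109.34 ppm.
(a) Deficit to target: 128 − 109.34 = 18.66 mg/L.
(a) As CaCO₃: 18.66 mg/L × 821,345 L = 15,330 g; ÷ 50 g/eq ÷ 2 = 153.3 mol Na₂CO₃.
(a) Mass: 153.3 × 106 = 16,250 g.

(b) Moles of Ca²⁺: 89,500 g ÷ 147 g/mol = 608.8 mol.
(b) As CaCO₃: 608.8 mol × 100.1 g/mol = 60,950 g.
(b) Rise: 60,950 g / 915,000 L × 1000 = 66.61 mg/L.

(a) 16.2 kg; (b) 66.6 ppm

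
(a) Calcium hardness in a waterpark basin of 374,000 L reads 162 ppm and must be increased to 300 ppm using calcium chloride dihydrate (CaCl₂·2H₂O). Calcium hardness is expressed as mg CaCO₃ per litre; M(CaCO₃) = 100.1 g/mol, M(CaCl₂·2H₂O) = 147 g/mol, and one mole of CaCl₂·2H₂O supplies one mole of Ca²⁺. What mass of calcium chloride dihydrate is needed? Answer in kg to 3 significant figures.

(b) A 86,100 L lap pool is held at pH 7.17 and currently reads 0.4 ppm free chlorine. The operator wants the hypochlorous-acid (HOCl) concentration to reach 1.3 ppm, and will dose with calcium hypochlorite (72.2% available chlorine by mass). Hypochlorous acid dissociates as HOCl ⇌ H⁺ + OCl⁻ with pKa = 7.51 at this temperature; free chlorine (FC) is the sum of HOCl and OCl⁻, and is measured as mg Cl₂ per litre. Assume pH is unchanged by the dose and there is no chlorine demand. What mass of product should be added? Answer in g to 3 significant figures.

(a) Hardness to add: (300 − 162) = 138 mg/L as CaCO₃ × 374,000 L = 51,610 g as CaCO₃.
(a) Moles of Ca²⁺ (1 mol Ca²⁺ ≡ 1 mol CaCO₃): 51,610 / 100.1 g/mol = 515.6 mol.
(a) Mass of CaCl₂·2H₂O: 515.6 × 147 = 75,790 g.

(b) [OCl⁻]/[HOCl] = 10^(pH − pKa) = 10^(7.17 − 7.51) = 0.4571; fraction as HOCl = 1/(1 + 0.4571) = 0.6863.
(b) Free chlorine required for 1.3 ppm HOCl: 1.3 / 0.6863 = 1.894 ppm.
(b) FC to add: 1.894 − 0.4 = 1.494 mg/L as Cl₂.
(b) Cl₂ equivalent: 1.494 mg/L × 86,100 L = 128.7 g.
(b) Product at 72.2% available Cl: 128.7 / 0.722 = 178.2 g.

(a) 75.8 kg; (b) 178 g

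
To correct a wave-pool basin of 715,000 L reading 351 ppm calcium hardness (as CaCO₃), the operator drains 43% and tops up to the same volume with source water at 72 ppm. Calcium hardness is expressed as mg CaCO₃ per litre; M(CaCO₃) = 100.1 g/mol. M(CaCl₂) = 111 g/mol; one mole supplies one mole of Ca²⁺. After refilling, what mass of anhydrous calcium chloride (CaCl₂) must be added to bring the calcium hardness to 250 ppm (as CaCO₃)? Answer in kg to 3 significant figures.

15.0 kg

After draining 43% and refilling: 351 × 0.57 + 72 × 0.43 = 231.03 ppm.
Deficit to target: 250 − 231.03 = 18.97 mg/L.
As CaCO₃: 18.97 mg/L × 715,000 L = 13,560 g; ÷ 100.1 = 135.5 mol Ca²⁺.
Mass: 135.5 × 111 = 15,040 g.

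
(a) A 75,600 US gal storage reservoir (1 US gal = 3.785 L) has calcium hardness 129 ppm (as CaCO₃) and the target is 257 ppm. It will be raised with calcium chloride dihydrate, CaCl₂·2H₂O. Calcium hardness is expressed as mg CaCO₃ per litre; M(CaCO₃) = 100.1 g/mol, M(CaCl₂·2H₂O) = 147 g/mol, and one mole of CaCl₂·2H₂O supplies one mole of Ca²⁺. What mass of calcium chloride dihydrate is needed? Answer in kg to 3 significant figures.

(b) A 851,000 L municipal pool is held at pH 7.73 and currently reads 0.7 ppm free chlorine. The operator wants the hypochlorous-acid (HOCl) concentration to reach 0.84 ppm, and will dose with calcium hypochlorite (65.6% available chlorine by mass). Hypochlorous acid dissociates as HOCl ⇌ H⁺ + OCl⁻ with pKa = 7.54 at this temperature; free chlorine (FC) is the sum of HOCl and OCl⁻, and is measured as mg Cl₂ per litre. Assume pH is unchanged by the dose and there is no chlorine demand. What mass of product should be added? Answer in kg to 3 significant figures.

(a) Volume: 75,600 US gal × 3.785 L/gal = 286,146 L.
(a) Hardness to add: (257 − 129) = 128 mg/L as CaCO₃ × 286,146 L = 36,630 g as CaCO₃.
(a) Moles of Ca²⁺ (1 mol Ca²⁺ ≡ 1 mol CaCO₃): 36,630 / 100.1 g/mol = 365.9 mol.
(a) Mass of CaCl₂·2H₂O: 365.9 × 147 = 53,790 g.

(b) [OCl⁻]/[HOCl] = 10^(pH − pKa) = 10^(7.73 − 7.54) = 1.549; fraction as HOCl = 1/(1 + 1.549) = 0.3923.
(b) Free chlorine required for 0.84 ppm HOCl: 0.84 / 0.3923 = 2.141 ppm.
(b) FC to add: 2.141 − 0.7 = 1.441 mg/L as Cl₂.
(b) Cl₂ equivalent: 1.441 mg/L × 851,000 L = 1226 g.
(b) Product at 65.6% available Cl: 1226 / 0.656 = 1869 g.

(a) 53.8 kg; (b) 1.87 kg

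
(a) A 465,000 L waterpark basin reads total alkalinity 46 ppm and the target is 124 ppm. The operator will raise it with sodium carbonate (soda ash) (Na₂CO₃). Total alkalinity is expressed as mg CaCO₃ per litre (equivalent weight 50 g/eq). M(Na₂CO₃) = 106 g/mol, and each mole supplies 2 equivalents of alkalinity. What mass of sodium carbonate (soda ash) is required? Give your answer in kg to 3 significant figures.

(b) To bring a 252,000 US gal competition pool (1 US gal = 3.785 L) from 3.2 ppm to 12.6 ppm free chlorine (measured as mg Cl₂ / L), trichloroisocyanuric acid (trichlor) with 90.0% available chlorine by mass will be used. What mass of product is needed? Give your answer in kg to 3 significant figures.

(a) 38.4 kg; (b) 9.96 kg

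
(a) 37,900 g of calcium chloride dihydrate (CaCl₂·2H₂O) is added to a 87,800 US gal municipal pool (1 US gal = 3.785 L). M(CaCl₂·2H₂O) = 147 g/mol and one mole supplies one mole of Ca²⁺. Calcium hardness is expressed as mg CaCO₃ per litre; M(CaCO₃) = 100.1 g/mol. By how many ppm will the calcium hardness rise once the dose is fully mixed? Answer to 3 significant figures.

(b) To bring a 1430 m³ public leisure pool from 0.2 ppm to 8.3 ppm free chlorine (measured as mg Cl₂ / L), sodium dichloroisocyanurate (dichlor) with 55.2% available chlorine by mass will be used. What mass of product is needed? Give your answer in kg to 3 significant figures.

(a) 77.7 ppm; (b) 21.0 kg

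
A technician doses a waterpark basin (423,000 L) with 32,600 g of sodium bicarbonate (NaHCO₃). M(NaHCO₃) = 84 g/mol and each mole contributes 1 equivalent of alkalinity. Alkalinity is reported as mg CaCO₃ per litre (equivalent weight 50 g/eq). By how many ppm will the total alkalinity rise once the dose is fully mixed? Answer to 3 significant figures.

45.9 ppm

Moles of NaHCO₃: 32,600 g ÷ 84 g/mol = 388.1 mol → 388.1 eq of alkalinity.
As CaCO₃: 388.1 eq × 50 g/eq = 19,400 g.
Rise: 19,400 g / 423,000 L × 1000 = 45.87 mg/L.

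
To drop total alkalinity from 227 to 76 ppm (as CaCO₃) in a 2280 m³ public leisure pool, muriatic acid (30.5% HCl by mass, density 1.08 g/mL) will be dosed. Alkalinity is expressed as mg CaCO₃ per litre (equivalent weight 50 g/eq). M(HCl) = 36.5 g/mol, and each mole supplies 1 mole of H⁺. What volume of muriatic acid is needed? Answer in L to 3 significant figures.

Volume: 2280 m³ = 2,280,000 L.
Alkalinity to neutralize: (227 − 76) = 151 mg/L as CaCO₃ × 2,280,000 L = 344,300 g as CaCO₃.
Equivalents of H⁺ required: 344,300 ÷ 50 g/eq = 6886 eq = 6886 mol HCl.
Mass of HCl: 6886 × 36.5 = 251,300 g.
Mass of 30.5% solution: 251,300 / 0.305 = 824,000 g.
Volume: 824,000 g ÷ 1.08 g/mL = 763,000 mL.

763 L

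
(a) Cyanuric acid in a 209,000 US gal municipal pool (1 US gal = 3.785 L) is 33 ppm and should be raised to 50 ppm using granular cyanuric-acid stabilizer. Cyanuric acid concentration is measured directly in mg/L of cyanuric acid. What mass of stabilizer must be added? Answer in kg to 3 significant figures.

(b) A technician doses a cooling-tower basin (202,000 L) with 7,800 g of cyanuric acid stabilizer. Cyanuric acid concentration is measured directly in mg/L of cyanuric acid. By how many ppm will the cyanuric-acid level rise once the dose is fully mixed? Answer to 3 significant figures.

(a) Volume: 209,000 US gal × 3.785 L/gal = 791,065 L.
(a) CYA to add: (50 − 33) = 17 mg/L × 791,065 L = 13,450 g cyanuric acid.

(b) Rise: 7,800 g / 202,000 L × 1000 = 38.61 mg/L.

(a) 13.4 kg; (b) 38.6 ppm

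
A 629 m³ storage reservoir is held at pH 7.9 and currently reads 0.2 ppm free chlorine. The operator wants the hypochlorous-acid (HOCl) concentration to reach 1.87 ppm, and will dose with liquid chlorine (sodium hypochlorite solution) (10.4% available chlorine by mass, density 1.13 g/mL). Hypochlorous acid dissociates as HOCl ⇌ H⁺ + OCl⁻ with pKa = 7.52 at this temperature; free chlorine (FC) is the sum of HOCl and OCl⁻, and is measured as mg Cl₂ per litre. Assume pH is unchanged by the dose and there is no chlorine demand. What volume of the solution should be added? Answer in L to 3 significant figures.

32.9 L

Volume: 629 m³ = 629,000 L.
[OCl⁻]/[HOCl] = 10^(pH − pKa) = 10^(7.9 − 7.52) = 2.399; fraction as HOCl = 1/(1 + 2.399) = 0.2942.
Free chlorine required for 1.87 ppm HOCl: 1.87 / 0.2942 = 6.356 ppm.
FC to add: 6.356 − 0.2 = 6.156 mg/L as Cl₂.
Cl₂ equivalent: 6.156 mg/L × 629,000 L = 3872 g.
Product at 10.4% available Cl: 3872 / 0.104 = 37,230 g.
Volume: 37,230 g ÷ 1.13 g/mL = 32,950 mL.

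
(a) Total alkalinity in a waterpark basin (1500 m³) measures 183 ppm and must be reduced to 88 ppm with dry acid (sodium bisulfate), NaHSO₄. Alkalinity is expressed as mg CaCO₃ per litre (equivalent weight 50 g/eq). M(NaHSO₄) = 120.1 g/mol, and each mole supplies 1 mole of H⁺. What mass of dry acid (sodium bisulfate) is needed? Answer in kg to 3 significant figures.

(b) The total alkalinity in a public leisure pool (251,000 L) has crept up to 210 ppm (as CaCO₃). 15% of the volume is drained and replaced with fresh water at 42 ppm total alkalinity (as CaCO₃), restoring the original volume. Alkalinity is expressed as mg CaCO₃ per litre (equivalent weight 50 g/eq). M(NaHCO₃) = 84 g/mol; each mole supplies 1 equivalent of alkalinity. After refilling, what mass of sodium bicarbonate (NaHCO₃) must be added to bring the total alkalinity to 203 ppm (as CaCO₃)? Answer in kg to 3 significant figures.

(a) 342 kg; (b) 7.67 kg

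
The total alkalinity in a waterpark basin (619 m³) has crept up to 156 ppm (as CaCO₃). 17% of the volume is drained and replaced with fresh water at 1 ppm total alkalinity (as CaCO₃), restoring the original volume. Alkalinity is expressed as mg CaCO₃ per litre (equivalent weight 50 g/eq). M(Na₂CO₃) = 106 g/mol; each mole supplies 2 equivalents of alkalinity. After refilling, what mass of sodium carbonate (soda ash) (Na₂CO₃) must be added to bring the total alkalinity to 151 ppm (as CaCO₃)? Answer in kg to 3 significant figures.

Volume: 619 m³ = 619,000 L.
After draining 17% and refilling: 156 × 0.83 + 1 × 0.17 = 129.65 ppm.
Deficit to target: 151 − 129.65 = 21.35 mg/L.
As CaCO₃: 21.35 mg/L × 619,000 L = 13,220 g; ÷ 50 g/eq ÷ 2 = 132.2 mol Na₂CO₃.
Mass: 132.2 × 106 = 14,010 g.

14.0 kg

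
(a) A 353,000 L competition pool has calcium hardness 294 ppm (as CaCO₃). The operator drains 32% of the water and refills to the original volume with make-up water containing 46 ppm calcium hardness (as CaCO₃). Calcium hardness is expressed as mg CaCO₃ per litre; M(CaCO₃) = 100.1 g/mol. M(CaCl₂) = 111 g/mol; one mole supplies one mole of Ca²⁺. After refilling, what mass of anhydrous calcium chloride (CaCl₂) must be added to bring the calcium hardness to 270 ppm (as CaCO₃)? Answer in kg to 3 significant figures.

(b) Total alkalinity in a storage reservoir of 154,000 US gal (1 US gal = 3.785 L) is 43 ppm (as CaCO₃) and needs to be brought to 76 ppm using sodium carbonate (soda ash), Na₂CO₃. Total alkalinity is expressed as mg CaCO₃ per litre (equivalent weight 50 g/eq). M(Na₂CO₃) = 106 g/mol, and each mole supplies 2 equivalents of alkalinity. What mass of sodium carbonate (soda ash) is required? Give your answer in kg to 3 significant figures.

(a) After draining 32% and refilling: 294 × 0.68 + 46 × 0.32 = 214.64 ppm.
(a) Deficit to target: 270 − 214.64 = 55.36 mg/L.
(a) As CaCO₃: 55.36 mg/L × 353,000 L = 19,540 g; ÷ 100.1 = 195.2 mol Ca²⁺.
(a) Mass: 195.2 × 111 = 21,670 g.

(b) Volume: 154,000 US gal × 3.785 L/gal = 582,890 L.
(b) Alkalinity to add: (76 − 43) = 33 mg/L as CaCO₃ × 582,890 L = 19,240 g as CaCO₃.
(b) Equivalents: 19,240 g ÷ 50 g/eq = 384.7 eq.
(b) Each mole of Na₂CO₃ supplies 2 eq, so 384.7 / 2 = 192.4 mol.
(b) Mass: 192.4 mol × 106 g/mol = 20,390 g.

(a) 21.7 kg; (b) 20.4 kg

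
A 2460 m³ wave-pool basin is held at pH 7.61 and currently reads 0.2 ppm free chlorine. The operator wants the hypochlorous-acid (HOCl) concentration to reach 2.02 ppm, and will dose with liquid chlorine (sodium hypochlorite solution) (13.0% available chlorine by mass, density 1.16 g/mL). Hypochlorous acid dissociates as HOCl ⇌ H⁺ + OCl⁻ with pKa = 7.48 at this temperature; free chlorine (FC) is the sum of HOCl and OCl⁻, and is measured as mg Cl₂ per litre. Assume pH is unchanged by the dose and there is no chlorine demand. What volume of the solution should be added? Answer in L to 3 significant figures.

74.1 L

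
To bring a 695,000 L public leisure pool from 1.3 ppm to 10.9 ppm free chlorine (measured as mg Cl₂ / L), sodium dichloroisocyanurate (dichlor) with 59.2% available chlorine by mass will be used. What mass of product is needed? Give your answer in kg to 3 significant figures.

11.3 kg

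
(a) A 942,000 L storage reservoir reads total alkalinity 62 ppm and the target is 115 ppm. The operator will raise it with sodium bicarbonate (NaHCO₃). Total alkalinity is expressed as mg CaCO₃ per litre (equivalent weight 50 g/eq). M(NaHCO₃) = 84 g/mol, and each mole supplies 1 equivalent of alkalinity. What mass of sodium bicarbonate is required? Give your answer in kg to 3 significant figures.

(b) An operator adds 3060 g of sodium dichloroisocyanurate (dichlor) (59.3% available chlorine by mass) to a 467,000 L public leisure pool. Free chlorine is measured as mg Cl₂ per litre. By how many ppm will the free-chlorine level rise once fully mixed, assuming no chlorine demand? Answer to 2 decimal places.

(a) 83.9 kg; (b) 3.89 ppm

(a) Alkalinity to add: (115 − 62) = 53 mg/L as CaCO₃ × 942,000 L = 49,930 g as CaCO₃.
(a) Equivalents: 49,930 g ÷ 50 g/eq = 998.5 eq.
(a) NaHCO₃ supplies 1 eq per mole → 998.5 mol.
(a) Mass: 998.5 mol × 84 g/mol = 83,880 g.

(b) Available chlorine delivered: 3060 g × 0.593 = 1815 g as Cl₂.
(b) Concentration rise: 1815 g / 467,000 L = 3.886 mg/L = 3.89 ppm.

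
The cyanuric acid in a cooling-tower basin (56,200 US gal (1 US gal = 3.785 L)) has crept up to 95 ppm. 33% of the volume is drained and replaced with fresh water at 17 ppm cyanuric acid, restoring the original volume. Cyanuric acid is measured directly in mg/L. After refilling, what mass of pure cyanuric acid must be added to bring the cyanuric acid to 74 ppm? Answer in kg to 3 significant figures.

1.01 kg

Volume: 56,200 US gal × 3.785 L/gal = 212,717 L.
After draining 33% and refilling: 95 × 0.67 + 17 × 0.33 = 69.26 ppm.
Deficit to target: 74 − 69.26 = 4.74 mg/L.
Mass: 4.74 mg/L × 212,717 L = 1008 g cyanuric acid.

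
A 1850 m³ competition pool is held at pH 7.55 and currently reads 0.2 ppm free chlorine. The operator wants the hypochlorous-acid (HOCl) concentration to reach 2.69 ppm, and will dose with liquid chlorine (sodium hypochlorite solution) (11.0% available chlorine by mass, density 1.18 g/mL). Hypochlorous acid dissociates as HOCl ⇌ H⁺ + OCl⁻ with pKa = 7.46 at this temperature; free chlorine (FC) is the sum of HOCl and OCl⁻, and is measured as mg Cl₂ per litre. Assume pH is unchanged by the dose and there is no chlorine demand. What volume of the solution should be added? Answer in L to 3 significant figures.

82.7 L

Volume: 1850 m³ = 1,850,000 L.
[OCl⁻]/[HOCl] = 10^(pH − pKa) = 10^(7.55 − 7.46) = 1.23; fraction as HOCl = 1/(1 + 1.23) = 0.4484.
Free chlorine required for 2.69 ppm HOCl: 2.69 / 0.4484 = 5.999 ppm.
FC to add: 5.999 − 0.2 = 5.799 mg/L as Cl₂.
Cl₂ equivalent: 5.799 mg/L × 1,850,000 L = 10,730 g.
Product at 11.0% available Cl: 10,730 / 0.11 = 97,540 g.
Volume: 97,540 g ÷ 1.18 g/mL = 82,660 mL.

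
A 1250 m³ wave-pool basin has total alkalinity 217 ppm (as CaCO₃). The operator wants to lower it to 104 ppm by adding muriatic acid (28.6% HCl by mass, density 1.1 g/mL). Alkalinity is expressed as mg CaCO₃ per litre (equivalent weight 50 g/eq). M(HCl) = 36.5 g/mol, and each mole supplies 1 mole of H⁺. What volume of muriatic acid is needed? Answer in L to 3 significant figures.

Volume: 1250 m³ = 1,250,000 L.
Alkalinity to neutralize: (217 − 104) = 113 mg/L as CaCO₃ × 1,250,000 L = 141,200 g as CaCO₃.
Equivalents of H⁺ required: 141,200 ÷ 50 g/eq = 2825 eq = 2825 mol HCl.
Mass of HCl: 2825 × 36.5 = 103,100 g.
Mass of 28.6% solution: 103,100 / 0.286 = 360,500 g.
Volume: 360,500 g ÷ 1.1 g/mL = 327,800 mL.

328 L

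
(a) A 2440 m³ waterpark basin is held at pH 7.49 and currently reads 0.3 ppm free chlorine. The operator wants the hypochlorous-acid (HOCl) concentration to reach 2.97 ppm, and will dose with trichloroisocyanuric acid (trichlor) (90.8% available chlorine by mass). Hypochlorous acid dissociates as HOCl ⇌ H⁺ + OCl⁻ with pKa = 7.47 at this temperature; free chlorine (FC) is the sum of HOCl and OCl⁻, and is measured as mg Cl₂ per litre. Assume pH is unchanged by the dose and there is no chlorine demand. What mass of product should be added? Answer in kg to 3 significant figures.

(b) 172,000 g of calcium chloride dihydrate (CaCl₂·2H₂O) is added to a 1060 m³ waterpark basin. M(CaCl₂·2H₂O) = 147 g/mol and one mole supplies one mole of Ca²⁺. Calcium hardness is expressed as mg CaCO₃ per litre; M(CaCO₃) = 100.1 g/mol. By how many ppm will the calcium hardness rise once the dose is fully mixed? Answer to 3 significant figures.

(a) Volume: 2440 m³ = 2,440,000 L.
(a) [OCl⁻]/[HOCl] = 10^(pH − pKa) = 10^(7.49 − 7.47) = 1.047; fraction as HOCl = 1/(1 + 1.047) = 0.4885.
(a) Free chlorine required for 2.97 ppm HOCl: 2.97 / 0.4885 = 6.08 ppm.
(a) FC to add: 6.08 − 0.3 = 5.78 mg/L as Cl₂.
(a) Cl₂ equivalent: 5.78 mg/L × 2,440,000 L = 14,100 g.
(a) Product at 90.8% available Cl: 14,100 / 0.908 = 15,530 g.

(b) Volume: 1060 m³ = 1,060,000 L.
(b) Moles of Ca²⁺: 172,000 g ÷ 147 g/mol = 1170 mol.
(b) As CaCO₃: 1170 mol × 100.1 g/mol = 117,100 g.
(b) Rise: 117,100 g / 1,060,000 L × 1000 = 110.5 mg/L.

(a) 15.5 kg; (b) 110 ppm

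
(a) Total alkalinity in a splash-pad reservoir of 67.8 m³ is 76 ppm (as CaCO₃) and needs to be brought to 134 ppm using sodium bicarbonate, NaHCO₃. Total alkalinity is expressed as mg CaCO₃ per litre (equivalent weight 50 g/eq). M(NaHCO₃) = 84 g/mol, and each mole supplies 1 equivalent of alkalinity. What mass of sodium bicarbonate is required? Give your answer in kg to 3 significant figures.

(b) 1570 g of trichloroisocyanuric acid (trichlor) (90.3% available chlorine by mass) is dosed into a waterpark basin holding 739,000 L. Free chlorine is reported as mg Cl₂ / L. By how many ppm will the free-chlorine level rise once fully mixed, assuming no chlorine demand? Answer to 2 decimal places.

(a) 6.61 kg; (b) 1.92 ppm

(a) Volume: 67.8 m³ = 67,800 L.
(a) Alkalinity to add: (134 − 76) = 58 mg/L as CaCO₃ × 67,800 L = 3932 g as CaCO₃.
(a) Equivalents: 3932 g ÷ 50 g/eq = 78.65 eq.
(a) NaHCO₃ supplies 1 eq per mole → 78.65 mol.
(a) Mass: 78.65 mol × 84 g/mol = 6606 g.

(b) Available chlorine delivered: 1570 g × 0.903 = 1418 g as Cl₂.
(b) Concentration rise: 1418 g / 739,000 L = 1.918 mg/L = 1.92 ppm.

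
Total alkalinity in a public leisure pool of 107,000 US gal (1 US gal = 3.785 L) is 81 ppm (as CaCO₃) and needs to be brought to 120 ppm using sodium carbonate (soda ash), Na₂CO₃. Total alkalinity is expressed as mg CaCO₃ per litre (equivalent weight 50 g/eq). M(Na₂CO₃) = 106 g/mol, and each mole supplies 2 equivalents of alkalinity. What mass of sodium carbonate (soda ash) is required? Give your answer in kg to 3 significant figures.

16.7 kg

Volume: 107,000 US gal × 3.785 L/gal = 404,995 L.
Alkalinity to add: (120 − 81) = 39 mg/L as CaCO₃ × 404,995 L = 15,790 g as CaCO₃.
Equivalents: 15,790 g ÷ 50 g/eq = 315.9 eq.
Each mole of Na₂CO₃ supplies 2 eq, so 315.9 / 2 = 157.9 mol.
Mass: 157.9 mol × 106 g/mol = 16,740 g.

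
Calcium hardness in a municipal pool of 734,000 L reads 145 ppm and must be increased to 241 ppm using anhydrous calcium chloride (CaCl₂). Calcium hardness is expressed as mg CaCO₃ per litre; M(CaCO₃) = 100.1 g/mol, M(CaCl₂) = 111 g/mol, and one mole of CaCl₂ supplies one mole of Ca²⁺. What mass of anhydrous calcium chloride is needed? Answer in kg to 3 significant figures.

78.1 kg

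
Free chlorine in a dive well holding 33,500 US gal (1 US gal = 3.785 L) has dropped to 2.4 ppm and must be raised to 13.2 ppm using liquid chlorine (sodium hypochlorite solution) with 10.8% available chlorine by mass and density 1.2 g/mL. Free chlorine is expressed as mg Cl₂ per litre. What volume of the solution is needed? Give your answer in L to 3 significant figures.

Volume: 33,500 US gal × 3.785 L/gal = 126,798 L.
Chlorine deficit: 13.2 − 2.4 = 10.8 ppm = 10.8 mg/L as Cl₂.
Cl₂ equivalent needed: 10.8 mg/L × 126,798 L = 1,369,000 mg = 1369 g.
Product at 10.8% available chlorine: 1369 / 0.108 = 12,680 g.
Volume at density 1.2 g/mL: 12,680 g ÷ 1.2 g/mL = 10,570 mL.

10.6 L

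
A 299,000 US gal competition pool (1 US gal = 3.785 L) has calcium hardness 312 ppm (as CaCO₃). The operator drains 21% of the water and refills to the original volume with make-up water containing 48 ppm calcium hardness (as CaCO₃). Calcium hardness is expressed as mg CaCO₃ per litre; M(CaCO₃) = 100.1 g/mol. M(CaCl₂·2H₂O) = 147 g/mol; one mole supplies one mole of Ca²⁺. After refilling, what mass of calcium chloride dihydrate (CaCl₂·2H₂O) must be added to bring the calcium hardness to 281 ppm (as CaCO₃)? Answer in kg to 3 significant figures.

40.6 kg

Volume: 299,000 US gal × 3.785 L/gal = 1,131,715 L.
After draining 21% and refilling: 312 × 0.79 + 48 × 0.21 = 256.56 ppm.
Deficit to target: 281 − 256.56 = 24.44 mg/L.
As CaCO₃: 24.44 mg/L × 1,131,715 L = 27,660 g; ÷ 100.1 = 276.3 mol Ca²⁺.
Mass: 276.3 × 147 = 40,620 g.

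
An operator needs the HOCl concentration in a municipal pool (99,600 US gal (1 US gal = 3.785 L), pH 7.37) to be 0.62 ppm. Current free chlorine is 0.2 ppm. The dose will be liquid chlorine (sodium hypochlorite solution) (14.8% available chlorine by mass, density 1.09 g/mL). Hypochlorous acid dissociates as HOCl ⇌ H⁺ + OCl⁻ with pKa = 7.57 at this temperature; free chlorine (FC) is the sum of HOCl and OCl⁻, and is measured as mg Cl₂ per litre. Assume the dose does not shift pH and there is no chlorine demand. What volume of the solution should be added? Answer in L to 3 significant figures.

1.90 L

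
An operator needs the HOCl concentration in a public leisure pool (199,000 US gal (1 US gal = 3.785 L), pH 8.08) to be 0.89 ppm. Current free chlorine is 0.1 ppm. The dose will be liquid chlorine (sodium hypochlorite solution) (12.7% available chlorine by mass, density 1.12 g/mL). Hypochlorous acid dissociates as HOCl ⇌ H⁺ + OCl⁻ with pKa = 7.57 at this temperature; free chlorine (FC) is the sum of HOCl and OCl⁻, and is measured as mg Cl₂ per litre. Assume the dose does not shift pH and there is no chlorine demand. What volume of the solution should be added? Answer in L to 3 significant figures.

Volume: 199,000 US gal × 3.785 L/gal = 753,215 L.
[OCl⁻]/[HOCl] = 10^(pH − pKa) = 10^(8.08 − 7.57) = 3.236; fraction as HOCl = 1/(1 + 3.236) = 0.2361.
Free chlorine required for 0.89 ppm HOCl: 0.89 / 0.2361 = 3.77 ppm.
FC to add: 3.77 − 0.1 = 3.67 mg/L as Cl₂.
Cl₂ equivalent: 3.67 mg/L × 753,215 L = 2764 g.
Product at 12.7% available Cl: 2764 / 0.127 = 21,770 g.
Volume: 21,770 g ÷ 1.12 g/mL = 19,430 mL.

19.4 L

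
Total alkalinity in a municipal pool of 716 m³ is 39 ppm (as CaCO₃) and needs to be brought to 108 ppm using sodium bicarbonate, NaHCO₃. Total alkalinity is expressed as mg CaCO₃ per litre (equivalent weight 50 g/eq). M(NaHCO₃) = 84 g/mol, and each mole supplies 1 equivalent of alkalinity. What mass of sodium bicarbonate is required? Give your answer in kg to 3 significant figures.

Volume: 716 m³ = 716,000 L.
Alkalinity to add: (108 − 39) = 69 mg/L as CaCO₃ × 716,000 L = 49,400 g as CaCO₃.
Equivalents: 49,400 g ÷ 50 g/eq = 988.1 eq.
NaHCO₃ supplies 1 eq per mole → 988.1 mol.
Mass: 988.1 mol × 84 g/mol = 83,000 g.

83.0 kg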